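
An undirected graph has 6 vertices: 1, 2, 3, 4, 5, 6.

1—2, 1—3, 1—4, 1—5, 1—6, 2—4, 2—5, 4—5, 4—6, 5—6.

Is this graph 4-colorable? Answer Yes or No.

The chromatic number is 4. 1, 2, 4, 5 are mutually adjacent (a clique of size 4), so at least 4 colors are needed.
A valid assignment using 4 colors: 1=a, 2=d, 3=b, 4=c, 5=b, 6=d.
That is already a proper 4-coloring.

Yes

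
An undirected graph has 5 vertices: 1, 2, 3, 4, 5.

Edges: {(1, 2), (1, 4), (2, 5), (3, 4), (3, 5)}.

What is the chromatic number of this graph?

The cycle 2-5-3-4-1-2 has odd length 5, so it cannot be 2-colored; at least 3 colors are needed.
3 colors suffice: color a → {2, 3}; color b → {4, 5}; color c → {1}. No two adjacent vertices share a color.

3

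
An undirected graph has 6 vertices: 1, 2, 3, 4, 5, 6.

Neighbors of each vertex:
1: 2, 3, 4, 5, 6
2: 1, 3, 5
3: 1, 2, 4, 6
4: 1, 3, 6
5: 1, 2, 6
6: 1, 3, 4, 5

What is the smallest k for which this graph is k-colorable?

1, 3, 4, 6 are mutually adjacent (a clique of size 4), so at least 4 colors are needed.
4 colors suffice: color red → {1}; color blue → {3, 5}; color green → {2, 6}; color yellow → {4}. Every edge joins two different colors.

4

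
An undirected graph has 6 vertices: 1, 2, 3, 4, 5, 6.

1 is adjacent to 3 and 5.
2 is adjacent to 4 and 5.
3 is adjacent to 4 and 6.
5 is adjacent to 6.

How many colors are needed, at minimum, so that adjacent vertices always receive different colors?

The cycle 5-2-4-3-6-5 has odd length 5, so it cannot be 2-colored; at least 3 colors are needed.
3 colors suffice: color a → {3, 5}; color b → {1, 4, 6}; color c → {2}. Every edge joins two different colors.

3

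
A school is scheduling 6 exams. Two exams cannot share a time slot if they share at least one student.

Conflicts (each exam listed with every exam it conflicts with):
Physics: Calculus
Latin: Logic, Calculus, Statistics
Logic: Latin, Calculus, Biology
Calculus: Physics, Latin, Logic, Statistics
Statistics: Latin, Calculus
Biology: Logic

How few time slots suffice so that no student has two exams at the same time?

3

Latin, Logic, Calculus all conflict with each other, so at least 3 time slots are needed.
3 time slots suffice: Physics=2, Latin=3, Logic=2, Calculus=1, Statistics=2, Biology=1. No two conflicting exams share a time slot.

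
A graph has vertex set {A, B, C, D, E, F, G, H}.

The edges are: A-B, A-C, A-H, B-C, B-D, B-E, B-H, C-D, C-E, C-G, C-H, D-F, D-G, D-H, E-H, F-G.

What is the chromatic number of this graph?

B, C, E, H form a clique, so at least 4 colors are needed.
4 colors suffice: color red → {C, F}; color blue → {G, H}; color green → {A, D, E}; color yellow → {B}. Each edge has distinct colors on its endpoints.

4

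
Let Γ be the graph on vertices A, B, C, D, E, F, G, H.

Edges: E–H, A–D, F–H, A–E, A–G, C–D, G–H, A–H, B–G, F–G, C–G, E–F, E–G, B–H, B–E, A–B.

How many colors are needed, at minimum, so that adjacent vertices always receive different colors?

5

A, B, E, G, H are pairwise adjacent (a clique of size 5), so at least 5 colors are needed.
5 colors suffice: color red → {D, G}; color blue → {A, C, F}; color green → {H}; color yellow → {E}; color purple → {B}. No two adjacent vertices share a color.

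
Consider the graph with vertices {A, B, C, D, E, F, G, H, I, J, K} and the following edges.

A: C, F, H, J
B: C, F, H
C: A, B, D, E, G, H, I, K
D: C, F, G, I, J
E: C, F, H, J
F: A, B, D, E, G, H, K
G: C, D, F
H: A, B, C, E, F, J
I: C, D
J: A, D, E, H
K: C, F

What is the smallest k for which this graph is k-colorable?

A, C, H are pairwise adjacent, so at least 3 colors are needed.
3 colors suffice: A=green, B=green, C=red, D=blue, E=green, F=red, G=green, H=blue, I=green, J=red, K=blue. Each edge has distinct colors on its endpoints.

3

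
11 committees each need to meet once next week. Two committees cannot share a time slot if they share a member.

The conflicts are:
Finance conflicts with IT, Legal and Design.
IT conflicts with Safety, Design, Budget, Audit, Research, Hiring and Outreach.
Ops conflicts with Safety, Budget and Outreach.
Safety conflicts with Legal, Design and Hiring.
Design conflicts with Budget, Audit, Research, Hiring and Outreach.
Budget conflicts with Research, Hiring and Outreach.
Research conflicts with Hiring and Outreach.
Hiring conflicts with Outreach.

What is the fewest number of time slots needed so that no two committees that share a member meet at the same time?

IT, Design, Budget, Research, Hiring, Outreach are mutually in conflict, so at least 6 time slots are needed.
A valid assignment using 6 time slots: Finance=3, IT=1, Ops=1, Safety=4, Legal=1, Design=2, Budget=5, Audit=3, Research=6, Hiring=3, Outreach=4. No two conflicting committees share a time slot.

6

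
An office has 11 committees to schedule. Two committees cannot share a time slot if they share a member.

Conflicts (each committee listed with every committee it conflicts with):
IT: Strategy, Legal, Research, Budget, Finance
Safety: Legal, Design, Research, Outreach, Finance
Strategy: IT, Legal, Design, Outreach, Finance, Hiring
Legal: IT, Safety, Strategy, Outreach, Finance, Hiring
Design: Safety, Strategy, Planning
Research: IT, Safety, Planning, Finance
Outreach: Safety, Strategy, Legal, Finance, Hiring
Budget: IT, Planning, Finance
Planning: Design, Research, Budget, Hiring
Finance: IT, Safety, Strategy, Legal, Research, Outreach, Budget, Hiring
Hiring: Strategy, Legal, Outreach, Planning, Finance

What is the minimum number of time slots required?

Strategy, Legal, Outreach, Finance, Hiring pairwise conflict, so at least 5 time slots are needed.
Using 5 time slots: IT=4, Safety=2, Strategy=2, Legal=3, Design=3, Research=3, Outreach=4, Budget=2, Planning=1, Finance=1, Hiring=5. No two conflicting committees share a time slot.

5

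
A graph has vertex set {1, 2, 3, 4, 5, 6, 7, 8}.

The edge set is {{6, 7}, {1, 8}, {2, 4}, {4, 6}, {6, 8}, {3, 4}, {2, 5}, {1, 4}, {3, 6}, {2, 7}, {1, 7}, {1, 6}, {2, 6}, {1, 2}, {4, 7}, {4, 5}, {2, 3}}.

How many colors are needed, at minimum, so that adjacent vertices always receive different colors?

5

1, 2, 4, 6, 7 form a clique, so at least 5 colors are needed.
5 colors suffice: color red → {5, 6}; color blue → {4, 8}; color green → {2}; color yellow → {1, 3}; color purple → {7}. No two adjacent vertices share a color.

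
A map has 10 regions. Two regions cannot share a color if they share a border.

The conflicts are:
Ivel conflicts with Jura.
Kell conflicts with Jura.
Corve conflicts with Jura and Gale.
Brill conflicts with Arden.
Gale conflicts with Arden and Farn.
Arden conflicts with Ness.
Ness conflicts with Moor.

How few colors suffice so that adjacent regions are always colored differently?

Ness and Moor conflict, so at least 2 colors are needed.
2 colors suffice: color 1 → {Jura, Brill, Gale, Ness}; color 2 → {Ivel, Kell, Corve, Arden, Moor, Farn}. Every pair that conflicts lands in different colors.

2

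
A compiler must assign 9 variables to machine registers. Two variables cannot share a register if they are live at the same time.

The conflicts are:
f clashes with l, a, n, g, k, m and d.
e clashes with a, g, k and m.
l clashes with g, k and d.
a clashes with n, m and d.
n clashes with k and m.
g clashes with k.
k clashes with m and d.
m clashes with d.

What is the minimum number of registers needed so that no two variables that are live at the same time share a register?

f, l, g, k are mutually in conflict, so at least 4 registers are needed.
4 registers suffice: register 1 → {a, k}; register 2 → {f, e}; register 3 → {l, m}; register 4 → {n, g, d}. No two conflicting variables share a register.

4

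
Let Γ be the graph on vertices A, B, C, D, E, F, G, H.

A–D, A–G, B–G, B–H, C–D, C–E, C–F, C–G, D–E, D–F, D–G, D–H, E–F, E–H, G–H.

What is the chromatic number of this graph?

C, D, E, F form a clique, so at least 4 colors are needed.
4 colors suffice: color red → {B, D}; color blue → {E, G}; color green → {A, C, H}; color yellow → {F}. Every edge joins two different colors.

4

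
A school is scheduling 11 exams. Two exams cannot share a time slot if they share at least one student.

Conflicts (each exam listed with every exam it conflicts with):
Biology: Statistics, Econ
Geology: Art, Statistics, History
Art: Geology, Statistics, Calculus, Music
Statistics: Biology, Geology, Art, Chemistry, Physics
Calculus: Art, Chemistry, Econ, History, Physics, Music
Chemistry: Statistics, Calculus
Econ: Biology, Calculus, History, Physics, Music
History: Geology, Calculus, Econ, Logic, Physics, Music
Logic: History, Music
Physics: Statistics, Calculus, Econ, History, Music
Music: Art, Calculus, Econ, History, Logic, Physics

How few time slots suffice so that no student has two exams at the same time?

5

Calculus, Econ, History, Physics, Music all conflict with each other, so at least 5 time slots are needed.
A valid assignment using 5 time slots: Biology=2, Geology=2, Art=4, Statistics=1, Calculus=2, Chemistry=3, Econ=4, History=1, Logic=2, Physics=5, Music=3. Each listed conflict is separated.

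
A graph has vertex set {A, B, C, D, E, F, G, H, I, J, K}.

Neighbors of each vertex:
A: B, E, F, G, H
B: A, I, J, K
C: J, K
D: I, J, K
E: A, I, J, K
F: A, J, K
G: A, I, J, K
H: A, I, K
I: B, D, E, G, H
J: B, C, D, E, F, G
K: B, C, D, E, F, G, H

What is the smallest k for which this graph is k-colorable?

2

D and K are adjacent, so at least 2 colors are needed.
2 colors suffice: color 1 → {A, I, J, K}; color 2 → {B, C, D, E, F, G, H}. Every edge joins two different colors.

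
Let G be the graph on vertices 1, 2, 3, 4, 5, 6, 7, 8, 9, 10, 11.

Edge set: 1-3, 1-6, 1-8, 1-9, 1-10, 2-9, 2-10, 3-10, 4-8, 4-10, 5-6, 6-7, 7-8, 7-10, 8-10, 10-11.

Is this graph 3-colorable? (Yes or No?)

Yes

The chromatic number is 3. 4, 8, 10 are mutually adjacent, so at least 3 colors are needed.
3 colors suffice: color a → {6, 9, 10}; color b → {1, 2, 4, 5, 7, 11}; color c → {3, 8}.
That is already a proper 3-coloring.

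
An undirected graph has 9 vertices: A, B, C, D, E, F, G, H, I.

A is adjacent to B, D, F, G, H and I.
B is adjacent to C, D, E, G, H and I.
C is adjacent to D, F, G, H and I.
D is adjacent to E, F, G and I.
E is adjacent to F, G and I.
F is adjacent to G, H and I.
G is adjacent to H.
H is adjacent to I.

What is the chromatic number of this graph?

A, D, F, I are pairwise adjacent (a clique of size 4), so at least 4 colors are needed.
4 colors suffice: color 1 → {D, H}; color 2 → {G, I}; color 3 → {B, F}; color 4 → {A, C, E}. Every edge joins two different colors.

4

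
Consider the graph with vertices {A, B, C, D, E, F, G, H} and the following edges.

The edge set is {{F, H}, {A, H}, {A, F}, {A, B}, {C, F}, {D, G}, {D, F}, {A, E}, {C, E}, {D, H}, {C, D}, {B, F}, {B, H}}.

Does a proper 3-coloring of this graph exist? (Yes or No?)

A, B, F, H are mutually adjacent (a clique of size 4), so at least 4 colors are needed.
So 3 colors are not enough.

No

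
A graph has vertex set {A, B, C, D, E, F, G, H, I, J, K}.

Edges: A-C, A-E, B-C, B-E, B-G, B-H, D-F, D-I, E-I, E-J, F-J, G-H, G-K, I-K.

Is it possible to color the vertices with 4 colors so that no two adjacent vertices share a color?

The chromatic number is 3. B, G, H form a triangle, so at least 3 colors are needed.
3 colors suffice: color 1 → {A, B, I, J}; color 2 → {C, D, E, G}; color 3 → {F, H, K}.
Since 4 ≥ 3, a proper 4-coloring certainly exists.

Yes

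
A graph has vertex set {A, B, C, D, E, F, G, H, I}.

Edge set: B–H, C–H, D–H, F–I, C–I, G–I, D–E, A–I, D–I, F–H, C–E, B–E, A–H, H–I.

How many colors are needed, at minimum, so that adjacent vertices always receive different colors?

C, H, I are pairwise adjacent, so at least 3 colors are needed.
3 colors suffice: A=3, B=2, C=3, D=3, E=1, F=3, G=1, H=1, I=2. Each edge has distinct colors on its endpoints.

3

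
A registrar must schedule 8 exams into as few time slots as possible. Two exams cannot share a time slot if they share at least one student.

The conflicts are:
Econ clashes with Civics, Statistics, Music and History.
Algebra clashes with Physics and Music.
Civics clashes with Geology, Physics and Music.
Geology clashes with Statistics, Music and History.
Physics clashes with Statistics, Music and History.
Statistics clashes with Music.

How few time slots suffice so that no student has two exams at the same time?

3

Econ, Civics, Music all conflict with each other, so at least 3 time slots are needed.
A valid assignment using 3 time slots: Econ=2, Algebra=3, Civics=3, Geology=2, Physics=2, Statistics=3, Music=1, History=1. Each listed conflict is separated.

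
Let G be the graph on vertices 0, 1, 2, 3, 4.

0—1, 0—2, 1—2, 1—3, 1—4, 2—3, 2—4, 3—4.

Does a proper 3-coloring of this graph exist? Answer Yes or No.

1, 2, 3, 4 are pairwise adjacent (a clique of size 4), so at least 4 colors are needed.
So 3 colors are not enough.

No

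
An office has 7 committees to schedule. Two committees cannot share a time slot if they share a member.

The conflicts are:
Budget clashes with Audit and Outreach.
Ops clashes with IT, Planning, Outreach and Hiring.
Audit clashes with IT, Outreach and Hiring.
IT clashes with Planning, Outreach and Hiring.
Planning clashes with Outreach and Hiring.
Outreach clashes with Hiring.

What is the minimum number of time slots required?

Ops, IT, Planning, Outreach, Hiring pairwise conflict, so at least 5 time slots are needed.
5 time slots suffice: time slot 1 → {Outreach}; time slot 2 → {Budget, IT}; time slot 3 → {Hiring}; time slot 4 → {Audit, Planning}; time slot 5 → {Ops}. No two conflicting committees share a time slot.

5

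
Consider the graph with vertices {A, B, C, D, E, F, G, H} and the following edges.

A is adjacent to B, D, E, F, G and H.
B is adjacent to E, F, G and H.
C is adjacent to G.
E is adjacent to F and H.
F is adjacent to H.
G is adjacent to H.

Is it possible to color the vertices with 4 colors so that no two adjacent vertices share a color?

A, B, E, F, H form a clique, so at least 5 colors are needed.
So 4 colors are not enough.

No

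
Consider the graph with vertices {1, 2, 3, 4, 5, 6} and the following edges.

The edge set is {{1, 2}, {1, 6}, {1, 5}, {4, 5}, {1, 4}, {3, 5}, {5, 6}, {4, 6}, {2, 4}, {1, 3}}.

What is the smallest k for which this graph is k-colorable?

4

1, 4, 5, 6 are pairwise adjacent (a clique of size 4), so at least 4 colors are needed.
4 colors suffice: 1=red, 2=green, 3=blue, 4=blue, 5=green, 6=yellow. Every edge joins two different colors.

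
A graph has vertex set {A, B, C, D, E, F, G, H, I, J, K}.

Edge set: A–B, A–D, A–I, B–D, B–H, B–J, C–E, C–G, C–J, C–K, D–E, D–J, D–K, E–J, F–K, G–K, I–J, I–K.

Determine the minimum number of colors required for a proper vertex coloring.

A, B, D are mutually adjacent, so at least 3 colors are needed.
3 colors suffice: color 1 → {C, D, F, H, I}; color 2 → {A, J, K}; color 3 → {B, E, G}. No two adjacent vertices share a color.

3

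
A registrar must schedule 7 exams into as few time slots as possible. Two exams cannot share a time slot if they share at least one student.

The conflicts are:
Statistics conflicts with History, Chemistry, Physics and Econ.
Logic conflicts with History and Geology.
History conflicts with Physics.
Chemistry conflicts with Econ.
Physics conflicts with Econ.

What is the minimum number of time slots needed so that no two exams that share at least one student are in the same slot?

Statistics, Physics, Econ all conflict with each other, so at least 3 time slots are needed.
3 time slots suffice: time slot 1 → {Statistics, Logic}; time slot 2 → {Chemistry, Physics, Geology}; time slot 3 → {History, Econ}. Each listed conflict is separated.

3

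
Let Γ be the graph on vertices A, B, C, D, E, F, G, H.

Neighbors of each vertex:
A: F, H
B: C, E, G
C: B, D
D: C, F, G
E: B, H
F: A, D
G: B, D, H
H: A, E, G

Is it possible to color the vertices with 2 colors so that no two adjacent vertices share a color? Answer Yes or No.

No

The cycle H-A-F-D-G-H has odd length 5, so it cannot be 2-colored; at least 3 colors are needed.
So 2 colors are not enough.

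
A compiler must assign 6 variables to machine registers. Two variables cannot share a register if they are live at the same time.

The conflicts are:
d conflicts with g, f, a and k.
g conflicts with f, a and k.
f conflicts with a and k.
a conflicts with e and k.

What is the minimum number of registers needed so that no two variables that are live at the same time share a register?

d, g, f, a, k are mutually in conflict, so at least 5 registers are needed.
5 registers suffice: register 1 → {a}; register 2 → {g, e}; register 3 → {d}; register 4 → {k}; register 5 → {f}. Each listed conflict is separated.

5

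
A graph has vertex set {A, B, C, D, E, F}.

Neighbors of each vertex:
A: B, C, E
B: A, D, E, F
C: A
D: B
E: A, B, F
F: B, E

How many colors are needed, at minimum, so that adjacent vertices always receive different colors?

3

A, B, E are pairwise adjacent, so at least 3 colors are needed.
A valid assignment using 3 colors: A=2, B=1, C=1, D=2, E=3, F=2. No two adjacent vertices share a color.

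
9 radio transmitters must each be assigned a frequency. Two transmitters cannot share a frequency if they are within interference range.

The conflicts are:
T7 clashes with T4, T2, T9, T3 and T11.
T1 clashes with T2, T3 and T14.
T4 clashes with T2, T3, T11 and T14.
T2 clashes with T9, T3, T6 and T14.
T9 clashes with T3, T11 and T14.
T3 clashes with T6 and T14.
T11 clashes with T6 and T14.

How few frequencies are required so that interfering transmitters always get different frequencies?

4

T7, T2, T9, T3 all conflict with each other, so at least 4 frequencies are needed.
A valid assignment using 4 frequencies: T7=3, T1=4, T4=4, T2=1, T9=4, T3=2, T11=1, T6=3, T14=3. Every pair that conflicts lands in different frequencies.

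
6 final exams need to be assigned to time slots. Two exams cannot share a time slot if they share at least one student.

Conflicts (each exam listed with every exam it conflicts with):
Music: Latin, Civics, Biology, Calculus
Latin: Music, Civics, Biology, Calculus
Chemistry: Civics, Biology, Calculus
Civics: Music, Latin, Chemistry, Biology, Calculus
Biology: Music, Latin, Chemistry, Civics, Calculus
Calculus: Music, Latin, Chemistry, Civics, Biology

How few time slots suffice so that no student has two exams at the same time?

Music, Latin, Civics, Biology, Calculus are mutually in conflict, so at least 5 time slots are needed.
5 time slots suffice: Music=4, Latin=5, Chemistry=4, Civics=2, Biology=1, Calculus=3. Every pair that conflicts lands in different time slots.

5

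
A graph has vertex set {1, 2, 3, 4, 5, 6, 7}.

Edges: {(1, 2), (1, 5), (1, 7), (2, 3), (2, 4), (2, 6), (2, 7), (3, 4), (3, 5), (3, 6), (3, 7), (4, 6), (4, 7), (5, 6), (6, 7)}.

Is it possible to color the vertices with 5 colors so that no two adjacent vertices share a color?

Yes

The chromatic number is 5. 2, 3, 4, 6, 7 are pairwise adjacent (a clique of size 5), so at least 5 colors are needed.
5 colors suffice: color a → {1, 3}; color b → {6}; color c → {2, 5}; color d → {7}; color e → {4}.
That is already a proper 5-coloring.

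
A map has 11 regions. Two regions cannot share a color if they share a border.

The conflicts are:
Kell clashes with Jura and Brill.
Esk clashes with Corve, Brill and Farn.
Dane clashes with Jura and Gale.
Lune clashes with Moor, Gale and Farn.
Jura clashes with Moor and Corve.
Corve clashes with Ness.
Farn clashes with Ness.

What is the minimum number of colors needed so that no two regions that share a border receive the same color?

3

The cycle Esk-Brill-Kell-Jura-Corve-Esk has odd length 5, so it cannot be 2-colored; at least 3 colors are needed.
A valid assignment using 3 colors: Kell=2, Esk=2, Dane=2, Lune=2, Jura=1, Moor=3, Corve=3, Gale=1, Brill=1, Farn=1, Ness=2. Every pair that conflicts lands in different colors.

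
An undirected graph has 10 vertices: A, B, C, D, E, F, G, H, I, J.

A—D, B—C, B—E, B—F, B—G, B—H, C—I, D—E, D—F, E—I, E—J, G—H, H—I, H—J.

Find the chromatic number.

3

B, G, H are pairwise adjacent, so at least 3 colors are needed.
3 colors suffice: color red → {B, D, I, J}; color blue → {A, C, E, F, H}; color green → {G}. Every edge joins two different colors.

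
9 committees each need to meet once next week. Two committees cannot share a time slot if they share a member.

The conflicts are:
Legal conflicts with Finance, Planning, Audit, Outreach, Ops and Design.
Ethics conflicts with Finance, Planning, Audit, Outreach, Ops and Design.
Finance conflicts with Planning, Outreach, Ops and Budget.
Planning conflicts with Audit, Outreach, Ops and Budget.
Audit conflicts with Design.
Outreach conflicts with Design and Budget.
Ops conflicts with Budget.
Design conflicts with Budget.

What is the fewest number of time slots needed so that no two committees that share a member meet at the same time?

Ethics, Finance, Planning, Ops pairwise conflict, so at least 4 time slots are needed.
4 time slots suffice: Legal=4, Ethics=4, Finance=2, Planning=1, Audit=2, Outreach=3, Ops=3, Design=1, Budget=4. Every pair that conflicts lands in different time slots.

4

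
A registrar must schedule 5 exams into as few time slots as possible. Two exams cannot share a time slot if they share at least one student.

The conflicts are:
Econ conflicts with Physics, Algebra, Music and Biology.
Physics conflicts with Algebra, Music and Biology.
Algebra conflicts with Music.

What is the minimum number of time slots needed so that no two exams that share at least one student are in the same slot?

Econ, Physics, Algebra, Music pairwise conflict, so at least 4 time slots are needed.
Using 4 time slots: Econ=1, Physics=2, Algebra=3, Music=4, Biology=3. Each listed conflict is separated.

4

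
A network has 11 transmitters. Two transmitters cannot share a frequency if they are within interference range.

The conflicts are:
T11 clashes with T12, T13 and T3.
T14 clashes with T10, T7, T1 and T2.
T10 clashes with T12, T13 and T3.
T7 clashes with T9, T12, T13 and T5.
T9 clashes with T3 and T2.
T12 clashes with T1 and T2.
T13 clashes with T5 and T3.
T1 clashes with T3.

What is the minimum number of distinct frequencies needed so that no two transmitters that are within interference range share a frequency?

3

T11, T13, T3 are mutually in conflict, so at least 3 frequencies are needed.
3 frequencies suffice: T11=3, T14=1, T10=3, T7=3, T9=2, T12=1, T13=2, T5=1, T1=2, T3=1, T2=3. Each listed conflict is separated.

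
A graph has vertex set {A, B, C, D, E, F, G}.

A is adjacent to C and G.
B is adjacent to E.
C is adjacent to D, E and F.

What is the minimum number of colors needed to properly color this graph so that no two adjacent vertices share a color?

2

A and C are adjacent, so at least 2 colors are needed.
One proper 2-coloring: A=blue, B=red, C=red, D=blue, E=blue, F=blue, G=red. Each edge has distinct colors on its endpoints.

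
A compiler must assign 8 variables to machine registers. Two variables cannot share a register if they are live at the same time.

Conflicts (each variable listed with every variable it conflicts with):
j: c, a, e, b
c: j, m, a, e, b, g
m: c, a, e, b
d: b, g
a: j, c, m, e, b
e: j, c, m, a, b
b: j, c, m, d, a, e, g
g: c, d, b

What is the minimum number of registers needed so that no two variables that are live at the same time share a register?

5

j, c, a, e, b all conflict with each other, so at least 5 registers are needed.
5 registers suffice: register 1 → {b}; register 2 → {c, d}; register 3 → {a, g}; register 4 → {e}; register 5 → {j, m}. Every pair that conflicts lands in different registers.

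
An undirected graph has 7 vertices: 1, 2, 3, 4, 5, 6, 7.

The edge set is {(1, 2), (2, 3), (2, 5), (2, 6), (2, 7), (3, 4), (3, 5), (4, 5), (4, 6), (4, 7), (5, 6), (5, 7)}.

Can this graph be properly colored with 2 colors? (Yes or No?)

4, 5, 6 are mutually adjacent, so at least 3 colors are needed.
So 2 colors are not enough.

No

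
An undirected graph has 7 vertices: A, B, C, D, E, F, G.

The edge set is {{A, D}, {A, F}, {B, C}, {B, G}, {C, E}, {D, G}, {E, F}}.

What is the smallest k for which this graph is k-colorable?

3

The cycle C-E-F-A-D-G-B-C has odd length 7, so it cannot be 2-colored; at least 3 colors are needed.
A valid assignment using 3 colors: A=1, B=2, C=1, D=2, E=2, F=3, G=1. Each edge has distinct colors on its endpoints.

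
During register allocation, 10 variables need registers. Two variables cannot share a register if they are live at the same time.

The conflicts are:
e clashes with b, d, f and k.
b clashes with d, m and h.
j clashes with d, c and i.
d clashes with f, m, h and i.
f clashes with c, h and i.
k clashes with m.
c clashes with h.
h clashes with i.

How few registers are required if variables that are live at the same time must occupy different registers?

4

d, f, h, i all conflict with each other, so at least 4 registers are needed.
4 registers suffice: e=2, b=3, j=2, d=1, f=3, k=1, c=1, m=2, h=2, i=4. Each listed conflict is separated.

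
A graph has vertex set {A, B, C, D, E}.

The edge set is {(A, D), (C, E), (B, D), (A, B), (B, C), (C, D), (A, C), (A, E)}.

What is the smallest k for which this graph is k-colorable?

A, B, C, D are pairwise adjacent (a clique of size 4), so at least 4 colors are needed.
4 colors suffice: color red → {A}; color blue → {C}; color green → {D, E}; color yellow → {B}. Every edge joins two different colors.

4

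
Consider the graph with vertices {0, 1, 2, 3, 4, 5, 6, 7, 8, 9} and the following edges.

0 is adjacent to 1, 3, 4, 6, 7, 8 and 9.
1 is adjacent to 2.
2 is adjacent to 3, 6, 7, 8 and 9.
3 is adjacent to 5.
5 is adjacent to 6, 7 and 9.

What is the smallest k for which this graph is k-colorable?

2

0 and 6 are adjacent, so at least 2 colors are needed.
One proper 2-coloring: 0=a, 1=b, 2=a, 3=b, 4=b, 5=a, 6=b, 7=b, 8=b, 9=b. No two adjacent vertices share a color.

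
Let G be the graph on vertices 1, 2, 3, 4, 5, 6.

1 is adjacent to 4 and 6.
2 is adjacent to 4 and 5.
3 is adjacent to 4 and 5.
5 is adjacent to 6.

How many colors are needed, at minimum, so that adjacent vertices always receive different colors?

3

The cycle 5-6-1-4-3-5 has odd length 5, so it cannot be 2-colored; at least 3 colors are needed.
3 colors suffice: color red → {4, 5}; color blue → {1, 2, 3}; color green → {6}. Every edge joins two different colors.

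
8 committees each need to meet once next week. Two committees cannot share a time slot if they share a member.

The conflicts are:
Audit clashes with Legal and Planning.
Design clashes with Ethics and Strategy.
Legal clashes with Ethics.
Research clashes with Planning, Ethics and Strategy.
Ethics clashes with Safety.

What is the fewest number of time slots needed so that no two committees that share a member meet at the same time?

The cycle Planning-Audit-Legal-Ethics-Research-Planning has odd length 5, so it cannot be 2-colored; at least 3 time slots are needed.
3 time slots suffice: Audit=1, Design=2, Legal=2, Research=2, Planning=3, Ethics=1, Safety=2, Strategy=1. No two conflicting committees share a time slot.

3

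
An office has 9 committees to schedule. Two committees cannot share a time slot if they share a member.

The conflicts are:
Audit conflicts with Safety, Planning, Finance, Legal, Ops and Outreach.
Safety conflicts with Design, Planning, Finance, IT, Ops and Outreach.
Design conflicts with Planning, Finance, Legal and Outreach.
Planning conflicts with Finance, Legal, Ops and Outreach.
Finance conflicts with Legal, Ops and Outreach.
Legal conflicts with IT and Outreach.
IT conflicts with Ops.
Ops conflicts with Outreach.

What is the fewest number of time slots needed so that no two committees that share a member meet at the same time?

Audit, Safety, Planning, Finance, Ops, Outreach pairwise conflict, so at least 6 time slots are needed.
6 time slots suffice: Audit=6, Safety=3, Design=5, Planning=2, Finance=4, Legal=3, IT=1, Ops=5, Outreach=1. Every pair that conflicts lands in different time slots.

6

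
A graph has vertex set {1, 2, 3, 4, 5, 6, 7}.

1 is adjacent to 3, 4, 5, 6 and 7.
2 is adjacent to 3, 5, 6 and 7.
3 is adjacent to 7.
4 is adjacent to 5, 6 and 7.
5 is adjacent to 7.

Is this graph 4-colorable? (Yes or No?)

The chromatic number is 4. 1, 4, 5, 7 form a clique, so at least 4 colors are needed.
4 colors suffice: color a → {1, 2}; color b → {6, 7}; color c → {3, 4}; color d → {5}.
That is already a proper 4-coloring.

Yes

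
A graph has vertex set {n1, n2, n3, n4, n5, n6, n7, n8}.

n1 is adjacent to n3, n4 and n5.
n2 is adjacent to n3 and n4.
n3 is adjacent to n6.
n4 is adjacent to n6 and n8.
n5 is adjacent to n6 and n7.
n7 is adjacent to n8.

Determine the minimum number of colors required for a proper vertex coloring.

The cycle n6-n5-n7-n8-n4-n6 has odd length 5, so it cannot be 2-colored; at least 3 colors are needed.
A valid assignment using 3 colors: n1=2, n2=2, n3=1, n4=1, n5=1, n6=2, n7=2, n8=3. Each edge has distinct colors on its endpoints.

3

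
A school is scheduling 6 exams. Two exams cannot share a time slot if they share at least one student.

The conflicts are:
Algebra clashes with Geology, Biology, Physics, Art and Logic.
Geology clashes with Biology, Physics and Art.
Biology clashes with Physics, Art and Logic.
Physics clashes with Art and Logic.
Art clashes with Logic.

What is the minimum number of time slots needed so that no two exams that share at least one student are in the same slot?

Algebra, Geology, Biology, Physics, Art pairwise conflict, so at least 5 time slots are needed.
5 time slots suffice: time slot 1 → {Biology}; time slot 2 → {Algebra}; time slot 3 → {Physics}; time slot 4 → {Art}; time slot 5 → {Geology, Logic}. Every pair that conflicts lands in different time slots.

5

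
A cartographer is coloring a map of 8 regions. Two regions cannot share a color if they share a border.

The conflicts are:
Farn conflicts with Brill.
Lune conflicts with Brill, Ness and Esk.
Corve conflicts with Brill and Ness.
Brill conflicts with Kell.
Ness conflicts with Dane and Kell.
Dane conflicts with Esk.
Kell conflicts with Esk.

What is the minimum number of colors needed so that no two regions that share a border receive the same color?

2

Lune and Brill conflict, so at least 2 colors are needed.
2 colors suffice: color 1 → {Brill, Ness, Esk}; color 2 → {Farn, Lune, Corve, Dane, Kell}. Each listed conflict is separated.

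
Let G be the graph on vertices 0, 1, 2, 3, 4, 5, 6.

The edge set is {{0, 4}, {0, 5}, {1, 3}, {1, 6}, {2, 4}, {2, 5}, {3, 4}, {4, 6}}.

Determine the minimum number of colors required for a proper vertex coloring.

2

0 and 5 are adjacent, so at least 2 colors are needed.
2 colors suffice: color a → {1, 4, 5}; color b → {0, 2, 3, 6}. Each edge has distinct colors on its endpoints.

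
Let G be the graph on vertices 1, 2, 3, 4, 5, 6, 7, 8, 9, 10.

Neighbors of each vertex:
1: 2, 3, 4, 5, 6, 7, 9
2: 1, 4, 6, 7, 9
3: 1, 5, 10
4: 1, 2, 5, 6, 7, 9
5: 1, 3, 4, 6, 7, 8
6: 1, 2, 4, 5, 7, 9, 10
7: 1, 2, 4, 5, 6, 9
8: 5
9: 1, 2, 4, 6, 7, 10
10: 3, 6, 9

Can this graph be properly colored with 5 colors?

No

1, 2, 4, 6, 7, 9 are mutually adjacent (a clique of size 6), so at least 6 colors are needed.
So 5 colors are not enough.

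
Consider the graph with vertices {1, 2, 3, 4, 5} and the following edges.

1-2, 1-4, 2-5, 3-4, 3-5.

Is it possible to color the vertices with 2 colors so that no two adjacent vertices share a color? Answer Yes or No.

No

The cycle 2-1-4-3-5-2 has odd length 5, so it cannot be 2-colored; at least 3 colors are needed.
So 2 colors are not enough.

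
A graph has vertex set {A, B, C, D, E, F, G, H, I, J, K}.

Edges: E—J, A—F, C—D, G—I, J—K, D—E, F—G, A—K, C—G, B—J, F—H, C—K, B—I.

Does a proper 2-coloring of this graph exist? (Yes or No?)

No

The cycle K-A-F-G-C-K has odd length 5, so it cannot be 2-colored; at least 3 colors are needed.
So 2 colors are not enough.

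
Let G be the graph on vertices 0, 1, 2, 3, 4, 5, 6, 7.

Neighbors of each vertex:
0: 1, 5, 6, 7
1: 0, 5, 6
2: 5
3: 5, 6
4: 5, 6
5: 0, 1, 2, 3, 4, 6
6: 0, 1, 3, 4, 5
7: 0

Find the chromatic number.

0, 1, 5, 6 are pairwise adjacent (a clique of size 4), so at least 4 colors are needed.
4 colors suffice: color a → {5, 7}; color b → {2, 6}; color c → {0, 3, 4}; color d → {1}. Every edge joins two different colors.

4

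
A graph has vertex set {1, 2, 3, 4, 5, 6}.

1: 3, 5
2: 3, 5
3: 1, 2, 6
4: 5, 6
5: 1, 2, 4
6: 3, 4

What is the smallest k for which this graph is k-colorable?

The cycle 5-2-3-6-4-5 has odd length 5, so it cannot be 2-colored; at least 3 colors are needed.
3 colors suffice: color a → {3, 5}; color b → {1, 2, 4}; color c → {6}. No two adjacent vertices share a color.

3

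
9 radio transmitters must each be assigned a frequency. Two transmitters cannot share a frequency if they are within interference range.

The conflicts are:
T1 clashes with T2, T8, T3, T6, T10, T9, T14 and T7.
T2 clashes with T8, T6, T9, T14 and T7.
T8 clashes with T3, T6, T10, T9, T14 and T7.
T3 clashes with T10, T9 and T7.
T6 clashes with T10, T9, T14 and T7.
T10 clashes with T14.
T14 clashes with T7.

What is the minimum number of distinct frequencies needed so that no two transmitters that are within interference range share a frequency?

6

T1, T2, T8, T6, T14, T7 are mutually in conflict, so at least 6 frequencies are needed.
Using 6 frequencies: T1=2, T2=4, T8=1, T3=3, T6=3, T10=4, T9=5, T14=6, T7=5. Each listed conflict is separated.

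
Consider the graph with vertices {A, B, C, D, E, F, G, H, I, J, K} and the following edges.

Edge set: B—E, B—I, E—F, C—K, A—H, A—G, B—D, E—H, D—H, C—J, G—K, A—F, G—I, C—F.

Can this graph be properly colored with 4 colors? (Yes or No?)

Yes

The chromatic number is 3. The cycle G-K-C-F-A-G has odd length 5, so it cannot be 2-colored; at least 3 colors are needed.
3 colors suffice: color 1 → {C, D, E, G}; color 2 → {B, F, H, J, K}; color 3 → {A, I}.
Since 4 ≥ 3, a proper 4-coloring certainly exists.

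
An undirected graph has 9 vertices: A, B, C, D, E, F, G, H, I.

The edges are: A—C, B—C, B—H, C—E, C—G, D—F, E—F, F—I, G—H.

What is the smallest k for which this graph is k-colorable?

2

C and G are adjacent, so at least 2 colors are needed.
2 colors suffice: color red → {C, F, H}; color blue → {A, B, D, E, G, I}. Each edge has distinct colors on its endpoints.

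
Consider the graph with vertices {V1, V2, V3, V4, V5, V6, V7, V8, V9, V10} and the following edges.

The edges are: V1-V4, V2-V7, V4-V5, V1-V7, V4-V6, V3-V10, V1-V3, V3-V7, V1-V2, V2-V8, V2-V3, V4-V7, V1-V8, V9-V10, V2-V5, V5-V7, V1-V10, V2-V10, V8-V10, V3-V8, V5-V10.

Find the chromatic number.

5

V1, V2, V3, V8, V10 form a clique, so at least 5 colors are needed.
5 colors suffice: V1=3, V2=1, V3=4, V4=1, V5=3, V6=2, V7=2, V8=5, V9=1, V10=2. Each edge has distinct colors on its endpoints.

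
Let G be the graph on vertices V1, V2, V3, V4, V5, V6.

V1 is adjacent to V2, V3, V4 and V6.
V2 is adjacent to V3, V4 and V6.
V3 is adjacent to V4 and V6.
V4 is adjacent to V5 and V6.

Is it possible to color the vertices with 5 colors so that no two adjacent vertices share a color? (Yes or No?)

Yes

The chromatic number is 5. V1, V2, V3, V4, V6 are mutually adjacent (a clique of size 5), so at least 5 colors are needed.
5 colors suffice: color 1 → {V4}; color 2 → {V1, V5}; color 3 → {V2}; color 4 → {V3}; color 5 → {V6}.
That is already a proper 5-coloring.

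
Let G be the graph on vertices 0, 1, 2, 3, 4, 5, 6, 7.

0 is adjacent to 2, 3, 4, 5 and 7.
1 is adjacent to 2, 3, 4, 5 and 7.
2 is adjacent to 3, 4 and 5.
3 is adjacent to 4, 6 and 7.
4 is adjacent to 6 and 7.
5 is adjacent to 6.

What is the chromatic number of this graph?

4

0, 2, 3, 4 form a clique, so at least 4 colors are needed.
A valid assignment using 4 colors: 0=d, 1=d, 2=c, 3=b, 4=a, 5=a, 6=c, 7=c. No two adjacent vertices share a color.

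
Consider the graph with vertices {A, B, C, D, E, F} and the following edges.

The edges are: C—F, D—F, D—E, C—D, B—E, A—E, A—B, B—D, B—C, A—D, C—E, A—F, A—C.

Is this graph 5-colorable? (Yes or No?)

The chromatic number is 5. A, B, C, D, E form a clique, so at least 5 colors are needed.
A valid assignment using 5 colors: A=blue, B=yellow, C=red, D=green, E=purple, F=yellow.
That is already a proper 5-coloring.

Yes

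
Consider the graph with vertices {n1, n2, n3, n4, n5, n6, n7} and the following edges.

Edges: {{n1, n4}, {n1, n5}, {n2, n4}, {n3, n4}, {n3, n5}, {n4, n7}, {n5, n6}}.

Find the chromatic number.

n5 and n6 are adjacent, so at least 2 colors are needed.
2 colors suffice: n1=2, n2=2, n3=2, n4=1, n5=1, n6=2, n7=2. Every edge joins two different colors.

2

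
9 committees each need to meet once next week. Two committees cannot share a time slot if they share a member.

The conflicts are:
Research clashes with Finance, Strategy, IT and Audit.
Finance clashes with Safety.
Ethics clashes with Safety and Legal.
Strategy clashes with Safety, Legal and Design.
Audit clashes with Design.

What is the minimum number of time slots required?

Research and Audit conflict, so at least 2 time slots are needed.
2 time slots suffice: time slot 1 → {Research, Safety, Legal, Design}; time slot 2 → {Finance, Ethics, Strategy, IT, Audit}. Each listed conflict is separated.

2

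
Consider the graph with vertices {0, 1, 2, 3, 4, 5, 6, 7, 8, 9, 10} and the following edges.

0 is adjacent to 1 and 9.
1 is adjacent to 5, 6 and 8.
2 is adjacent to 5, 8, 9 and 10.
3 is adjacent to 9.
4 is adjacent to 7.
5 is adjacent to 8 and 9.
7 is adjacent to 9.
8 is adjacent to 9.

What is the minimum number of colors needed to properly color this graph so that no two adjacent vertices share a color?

2, 5, 8, 9 are pairwise adjacent (a clique of size 4), so at least 4 colors are needed.
4 colors suffice: 0=b, 1=a, 2=c, 3=b, 4=a, 5=b, 6=b, 7=b, 8=d, 9=a, 10=a. No two adjacent vertices share a color.

4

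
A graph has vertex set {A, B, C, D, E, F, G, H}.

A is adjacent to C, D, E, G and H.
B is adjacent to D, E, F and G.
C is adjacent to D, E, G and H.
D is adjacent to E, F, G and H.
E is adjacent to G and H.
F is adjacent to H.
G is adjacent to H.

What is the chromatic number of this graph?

A, C, D, E, G, H form a clique, so at least 6 colors are needed.
A valid assignment using 6 colors: A=6, B=4, C=5, D=1, E=3, F=2, G=2, H=4. No two adjacent vertices share a color.

6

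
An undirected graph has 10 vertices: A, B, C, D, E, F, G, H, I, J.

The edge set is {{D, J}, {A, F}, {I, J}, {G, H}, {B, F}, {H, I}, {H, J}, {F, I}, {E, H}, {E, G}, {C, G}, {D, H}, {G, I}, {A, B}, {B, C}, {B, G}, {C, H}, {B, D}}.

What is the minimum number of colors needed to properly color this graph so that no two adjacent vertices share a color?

E, G, H form a triangle, so at least 3 colors are needed.
3 colors suffice: A=3, B=1, C=3, D=3, E=3, F=2, G=2, H=1, I=3, J=2. Each edge has distinct colors on its endpoints.

3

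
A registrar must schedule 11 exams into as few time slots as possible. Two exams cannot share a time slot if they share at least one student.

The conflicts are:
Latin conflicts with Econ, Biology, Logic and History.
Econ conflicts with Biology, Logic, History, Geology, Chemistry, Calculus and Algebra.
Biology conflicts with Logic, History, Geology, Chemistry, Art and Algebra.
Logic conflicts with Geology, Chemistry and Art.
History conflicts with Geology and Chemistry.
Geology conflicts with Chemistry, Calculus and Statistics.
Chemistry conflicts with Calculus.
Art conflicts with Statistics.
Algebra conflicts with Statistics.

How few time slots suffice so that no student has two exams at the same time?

5

Econ, Biology, History, Geology, Chemistry all conflict with each other, so at least 5 time slots are needed.
5 time slots suffice: time slot 1 → {Biology, Calculus, Statistics}; time slot 2 → {Econ, Art}; time slot 3 → {Latin, Geology, Algebra}; time slot 4 → {Chemistry}; time slot 5 → {Logic, History}. No two conflicting exams share a time slot.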